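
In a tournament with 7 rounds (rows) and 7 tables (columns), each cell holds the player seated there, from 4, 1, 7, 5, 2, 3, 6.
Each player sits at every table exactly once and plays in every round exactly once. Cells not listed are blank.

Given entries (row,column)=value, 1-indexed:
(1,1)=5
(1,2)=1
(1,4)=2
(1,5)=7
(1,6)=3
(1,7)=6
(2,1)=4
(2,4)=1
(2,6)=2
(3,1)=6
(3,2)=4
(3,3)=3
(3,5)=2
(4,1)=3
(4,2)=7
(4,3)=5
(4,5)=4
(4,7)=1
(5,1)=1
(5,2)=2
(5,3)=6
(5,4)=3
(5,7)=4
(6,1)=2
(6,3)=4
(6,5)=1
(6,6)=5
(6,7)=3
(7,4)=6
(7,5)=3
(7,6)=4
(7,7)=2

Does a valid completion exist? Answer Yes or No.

Round 1, table 3: round 1 together with table 3 already contain {4, 1, 7, 5, 2, 3, 6} — every symbol — so nothing can go there. The grid has no valid completion.

No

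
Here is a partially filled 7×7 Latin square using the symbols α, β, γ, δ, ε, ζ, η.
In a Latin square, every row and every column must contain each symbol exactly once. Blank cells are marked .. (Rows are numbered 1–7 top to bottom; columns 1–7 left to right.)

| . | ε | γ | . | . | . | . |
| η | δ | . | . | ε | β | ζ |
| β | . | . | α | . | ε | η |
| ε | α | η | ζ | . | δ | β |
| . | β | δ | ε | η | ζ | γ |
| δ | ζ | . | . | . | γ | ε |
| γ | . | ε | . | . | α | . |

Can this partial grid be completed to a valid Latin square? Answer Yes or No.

Yes

No row or column among the givens repeats a symbol, and propagating forced cells runs into no contradiction.
One valid completion exists (for instance, ζ ε γ δ β η α / η δ α γ ε β ζ / β γ ζ α δ ε η / ε α η ζ γ δ β / α β δ ε η ζ γ / δ ζ β η α γ ε / γ η ε β ζ α δ).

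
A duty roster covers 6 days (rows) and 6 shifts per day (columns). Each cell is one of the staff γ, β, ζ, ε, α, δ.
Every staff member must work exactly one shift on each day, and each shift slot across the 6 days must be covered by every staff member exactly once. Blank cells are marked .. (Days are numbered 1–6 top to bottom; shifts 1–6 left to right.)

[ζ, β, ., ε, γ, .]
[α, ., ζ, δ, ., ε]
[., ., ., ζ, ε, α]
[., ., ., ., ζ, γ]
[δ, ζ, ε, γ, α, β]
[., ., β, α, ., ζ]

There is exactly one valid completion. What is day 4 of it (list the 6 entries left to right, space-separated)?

Day 4, shift 4: day 4 has {γ, ζ} and shift 4 has {γ, ζ, ε, α, δ}, leaving only β.
Day 4, shift 1: day 4 has {γ, β, ζ} and shift 1 has {ζ, α, δ}, leaving only ε.
Day 1, shift 6: day 1 has {γ, β, ζ, ε} and shift 6 has {γ, β, ζ, ε, α}, leaving only δ.
Day 1, shift 3: day 1 has {γ, β, ζ, ε, δ} and shift 3 has {β, ζ, ε}, leaving only α.
Day 4, shift 3: day 4 has {γ, β, ζ, ε} and shift 3 has {β, ζ, ε, α}, leaving only δ.
Day 4, shift 2: day 4 has {γ, β, ζ, ε, δ} and shift 2 has {β, ζ}, leaving only α.
So day 4 reads: ε α δ β ζ γ.

ε α δ β ζ γ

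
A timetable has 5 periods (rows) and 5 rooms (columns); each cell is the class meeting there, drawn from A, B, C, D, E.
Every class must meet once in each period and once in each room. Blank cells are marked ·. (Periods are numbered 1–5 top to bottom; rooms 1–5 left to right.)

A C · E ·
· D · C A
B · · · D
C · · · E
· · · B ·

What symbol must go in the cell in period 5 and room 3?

Period 1, room 5: period 1 has {A, C, E} and room 5 has {A, D, E}, leaving only B.
Period 1, room 3: period 1 has {A, B, C, E} and room 3 has {}, leaving only D.
Period 2, room 1: period 2 has {A, C, D} and room 1 has {A, B, C}, leaving only E.
Period 2, room 3: period 2 has {A, C, D, E} and room 3 has {D}, leaving only B.
Period 3, room 4: period 3 has {B, D} and room 4 has {B, C, E}, leaving only A.
Period 3, room 2: period 3 has {A, B, D} and room 2 has {C, D}, leaving only E.
Period 3, room 3: period 3 has {A, B, D, E} and room 3 has {B, D}, leaving only C.
Period 4, room 3: period 4 has {C, E} and room 3 has {B, C, D}, leaving only A.
Period 5 already has {B} and room 3 already has {A, B, C, D}, so period 5, room 3 must be E.

E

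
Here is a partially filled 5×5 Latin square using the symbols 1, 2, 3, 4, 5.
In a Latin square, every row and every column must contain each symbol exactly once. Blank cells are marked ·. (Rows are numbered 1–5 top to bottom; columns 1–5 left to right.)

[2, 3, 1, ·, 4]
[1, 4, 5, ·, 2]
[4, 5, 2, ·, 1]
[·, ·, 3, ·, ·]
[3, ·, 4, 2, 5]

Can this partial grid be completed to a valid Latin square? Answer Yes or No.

No

Row 4, column 5: row 4 together with column 5 already contain {1, 2, 3, 4, 5} — every symbol — so nothing can go there. The grid has no valid completion.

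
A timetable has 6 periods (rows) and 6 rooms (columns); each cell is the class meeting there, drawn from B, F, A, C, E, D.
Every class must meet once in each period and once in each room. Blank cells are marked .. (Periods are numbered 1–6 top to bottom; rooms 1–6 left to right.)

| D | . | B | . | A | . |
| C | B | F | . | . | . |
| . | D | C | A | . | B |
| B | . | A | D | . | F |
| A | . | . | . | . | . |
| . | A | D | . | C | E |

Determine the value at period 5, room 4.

Period 1, room 6: period 1 has {B, A, D} and room 6 has {B, F, E}, leaving only C.
Period 2, room 4: period 2 has {B, F, C} and room 4 has {A, D}, leaving only E.
Period 1, room 4: period 1 has {B, A, C, D} and room 4 has {A, E, D}, leaving only F.
Period 1, room 2: period 1 has {B, F, A, C, D} and room 2 has {B, A, D}, leaving only E.
Period 2, room 5: period 2 has {B, F, C, E} and room 5 has {A, C}, leaving only D.
Period 2, room 6: period 2 has {B, F, C, E, D} and room 6 has {B, F, C, E}, leaving only A.
Period 4, room 2: period 4 has {B, F, A, D} and room 2 has {B, A, E, D}, leaving only C.
Period 4, room 5: period 4 has {B, F, A, C, D} and room 5 has {A, C, D}, leaving only E.
Period 3, room 5: period 3 has {B, A, C, D} and room 5 has {A, C, E, D}, leaving only F.
Period 3, room 1: period 3 has {B, F, A, C, D} and room 1 has {B, A, C, D}, leaving only E.
Period 5, room 2: period 5 has {A} and room 2 has {B, A, C, E, D}, leaving only F.
Period 5, room 3: period 5 has {F, A} and room 3 has {B, F, A, C, D}, leaving only E.
Period 5, room 5: period 5 has {F, A, E} and room 5 has {F, A, C, E, D}, leaving only B.
Period 5 already has {B, F, A, E} and room 4 already has {F, A, E, D}, so period 5, room 4 must be C.

C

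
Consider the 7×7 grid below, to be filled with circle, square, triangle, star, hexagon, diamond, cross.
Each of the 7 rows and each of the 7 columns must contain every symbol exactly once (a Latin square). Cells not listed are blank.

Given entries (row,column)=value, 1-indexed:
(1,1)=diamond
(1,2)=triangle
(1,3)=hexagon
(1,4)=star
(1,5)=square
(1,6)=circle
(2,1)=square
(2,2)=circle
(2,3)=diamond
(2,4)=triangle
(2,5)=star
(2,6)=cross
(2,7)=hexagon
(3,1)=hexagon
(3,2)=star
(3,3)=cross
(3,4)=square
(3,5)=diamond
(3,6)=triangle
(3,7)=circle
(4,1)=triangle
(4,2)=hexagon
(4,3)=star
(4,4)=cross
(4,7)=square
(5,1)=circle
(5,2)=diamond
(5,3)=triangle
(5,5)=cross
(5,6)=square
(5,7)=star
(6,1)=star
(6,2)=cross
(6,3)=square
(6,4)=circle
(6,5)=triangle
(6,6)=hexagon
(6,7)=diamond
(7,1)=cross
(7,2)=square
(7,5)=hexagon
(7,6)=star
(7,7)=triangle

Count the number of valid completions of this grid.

Row 1, column 7: eliminating its row and column leaves {cross}.
Row 4, column 5: eliminating its row and column leaves {circle}.
Row 4, column 6: eliminating its row and column leaves {diamond}.
Row 5, column 4: eliminating its row and column leaves {hexagon}.
Row 7, column 3: eliminating its row and column leaves {circle}.
Row 7, column 4: eliminating its row and column leaves {diamond}.
Only one assignment across all blanks avoids any row or column repeat, giving 1 completion.

1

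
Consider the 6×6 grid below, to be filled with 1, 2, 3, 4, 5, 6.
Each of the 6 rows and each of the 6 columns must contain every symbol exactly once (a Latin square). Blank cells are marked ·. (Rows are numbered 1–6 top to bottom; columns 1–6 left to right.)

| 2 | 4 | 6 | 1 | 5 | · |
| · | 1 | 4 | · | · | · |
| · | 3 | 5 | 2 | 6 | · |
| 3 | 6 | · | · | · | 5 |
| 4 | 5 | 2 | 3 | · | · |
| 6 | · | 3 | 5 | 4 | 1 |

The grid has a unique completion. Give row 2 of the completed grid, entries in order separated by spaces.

Row 2, column 1: row 2 has {1, 4} and column 1 has {2, 3, 4, 6}, leaving only 5.
Row 2, column 4: row 2 has {1, 4, 5} and column 4 has {1, 2, 3, 5}, leaving only 6.
Row 1, column 6: row 1 has {1, 2, 4, 5, 6} and column 6 has {1, 5}, leaving only 3.
Row 2, column 6: row 2 has {1, 4, 5, 6} and column 6 has {1, 3, 5}, leaving only 2.
Row 2, column 5: row 2 has {1, 2, 4, 5, 6} and column 5 has {4, 5, 6}, leaving only 3.
So row 2 reads: 5 1 4 6 3 2.

5 1 4 6 3 2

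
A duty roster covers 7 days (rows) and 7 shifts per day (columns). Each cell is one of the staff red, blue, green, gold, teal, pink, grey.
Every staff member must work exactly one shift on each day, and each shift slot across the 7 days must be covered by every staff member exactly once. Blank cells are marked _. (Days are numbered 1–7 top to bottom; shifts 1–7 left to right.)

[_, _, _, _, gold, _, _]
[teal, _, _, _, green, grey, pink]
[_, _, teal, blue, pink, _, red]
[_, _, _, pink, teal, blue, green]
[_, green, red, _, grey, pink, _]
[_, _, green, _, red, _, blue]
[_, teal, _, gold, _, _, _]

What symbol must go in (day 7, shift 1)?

red

Day 2, shift 4: day 2 has {green, teal, pink, grey} and shift 4 has {blue, gold, pink}, leaving only red.
Day 5, shift 4: day 5 has {red, green, pink, grey} and shift 4 has {red, blue, gold, pink}, leaving only teal.
Day 5, shift 7: day 5 has {red, green, teal, pink, grey} and shift 7 has {red, blue, green, pink}, leaving only gold.
Day 5, shift 1: day 5 has {red, green, gold, teal, pink, grey} and shift 1 has {teal}, leaving only blue.
Day 6, shift 4: day 6 has {red, blue, green} and shift 4 has {red, blue, gold, teal, pink}, leaving only grey.
Day 1, shift 4: day 1 has {gold} and shift 4 has {red, blue, gold, teal, pink, grey}, leaving only green.
Day 7, shift 5: day 7 has {gold, teal} and shift 5 has {red, green, gold, teal, pink, grey}, leaving only blue.
Day 7, shift 7: day 7 has {blue, gold, teal} and shift 7 has {red, blue, green, gold, pink}, leaving only grey.
Day 1, shift 7: day 1 has {green, gold} and shift 7 has {red, blue, green, gold, pink, grey}, leaving only teal.
Day 1, shift 6: day 1 has {green, gold, teal} and shift 6 has {blue, pink, grey}, leaving only red.
Day 7, shift 3: day 7 has {blue, gold, teal, grey} and shift 3 has {red, green, teal}, leaving only pink.
Day 7, shift 6: day 7 has {blue, gold, teal, pink, grey} and shift 6 has {red, blue, pink, grey}, leaving only green.
Day 7 already has {blue, green, gold, teal, pink, grey} and shift 1 already has {blue, teal}, so day 7, shift 1 must be red.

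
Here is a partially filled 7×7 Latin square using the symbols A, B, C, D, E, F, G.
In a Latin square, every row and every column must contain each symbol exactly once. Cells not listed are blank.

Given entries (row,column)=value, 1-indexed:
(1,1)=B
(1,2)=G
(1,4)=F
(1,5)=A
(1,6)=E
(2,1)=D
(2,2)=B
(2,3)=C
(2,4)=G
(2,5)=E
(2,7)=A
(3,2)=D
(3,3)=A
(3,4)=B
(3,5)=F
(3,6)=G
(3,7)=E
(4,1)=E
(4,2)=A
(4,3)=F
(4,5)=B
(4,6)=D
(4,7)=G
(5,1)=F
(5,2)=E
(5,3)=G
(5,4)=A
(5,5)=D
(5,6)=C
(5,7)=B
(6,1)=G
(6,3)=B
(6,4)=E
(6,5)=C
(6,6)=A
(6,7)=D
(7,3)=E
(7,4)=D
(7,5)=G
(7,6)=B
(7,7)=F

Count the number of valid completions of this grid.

Row 1, column 3: eliminating its row and column leaves {D}.
Row 1, column 7: eliminating its row and column leaves {C}.
Row 2, column 6: eliminating its row and column leaves {F}.
Row 3, column 1: eliminating its row and column leaves {C}.
Row 4, column 4: eliminating its row and column leaves {C}.
Row 6, column 2: eliminating its row and column leaves {F}.
Row 7, column 1: eliminating its row and column leaves {A, C}.
Row 7, column 2: eliminating its row and column leaves {C}.
Only one assignment across all blanks avoids any row or column repeat, giving 1 completion.

1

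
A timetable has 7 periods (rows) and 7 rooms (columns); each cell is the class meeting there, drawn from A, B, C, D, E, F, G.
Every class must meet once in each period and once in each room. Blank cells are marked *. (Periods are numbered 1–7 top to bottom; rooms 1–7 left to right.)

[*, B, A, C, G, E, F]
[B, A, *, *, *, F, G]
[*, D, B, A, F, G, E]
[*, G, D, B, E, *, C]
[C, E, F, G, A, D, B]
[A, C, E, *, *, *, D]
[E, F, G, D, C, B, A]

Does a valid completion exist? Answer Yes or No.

No

Period 3, room 1: period 3 together with room 1 already contain {A, B, C, D, E, F, G} — every symbol — so nothing can go there. The grid has no valid completion.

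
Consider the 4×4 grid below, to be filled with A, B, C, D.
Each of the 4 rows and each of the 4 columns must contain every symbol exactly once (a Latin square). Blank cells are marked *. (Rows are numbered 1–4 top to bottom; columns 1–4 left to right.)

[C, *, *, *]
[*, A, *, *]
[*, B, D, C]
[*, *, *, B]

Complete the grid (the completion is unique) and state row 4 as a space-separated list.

Row 1, column 2: row 1 has {C} and column 2 has {A, B}, leaving only D.
Row 4, column 2: row 4 has {B} and column 2 has {A, B, D}, leaving only C.
Row 4, column 3: row 4 has {B, C} and column 3 has {D}, leaving only A.
Row 4, column 1: row 4 has {A, B, C} and column 1 has {C}, leaving only D.
So row 4 reads: D C A B.

D C A B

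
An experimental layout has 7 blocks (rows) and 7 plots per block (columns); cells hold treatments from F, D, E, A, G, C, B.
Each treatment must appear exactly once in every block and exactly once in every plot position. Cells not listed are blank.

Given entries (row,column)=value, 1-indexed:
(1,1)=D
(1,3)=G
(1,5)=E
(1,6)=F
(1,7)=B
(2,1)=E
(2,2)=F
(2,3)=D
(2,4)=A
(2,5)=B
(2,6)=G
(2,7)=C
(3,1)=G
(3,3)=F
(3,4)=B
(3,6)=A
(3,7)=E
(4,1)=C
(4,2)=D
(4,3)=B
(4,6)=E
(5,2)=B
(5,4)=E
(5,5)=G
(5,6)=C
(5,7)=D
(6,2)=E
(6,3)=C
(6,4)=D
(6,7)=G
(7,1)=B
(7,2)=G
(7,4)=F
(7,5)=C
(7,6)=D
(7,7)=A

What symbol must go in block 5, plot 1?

Block 1, plot 4: block 1 has {F, D, E, G, B} and plot 4 has {F, D, E, A, B}, leaving only C.
Block 1, plot 2: block 1 has {F, D, E, G, C, B} and plot 2 has {F, D, E, G, B}, leaving only A.
Block 3, plot 2: block 3 has {F, E, A, G, B} and plot 2 has {F, D, E, A, G, B}, leaving only C.
Block 3, plot 5: block 3 has {F, E, A, G, C, B} and plot 5 has {E, G, C, B}, leaving only D.
Block 4, plot 4: block 4 has {D, E, C, B} and plot 4 has {F, D, E, A, C, B}, leaving only G.
Block 4, plot 7: block 4 has {D, E, G, C, B} and plot 7 has {D, E, A, G, C, B}, leaving only F.
Block 4, plot 5: block 4 has {F, D, E, G, C, B} and plot 5 has {D, E, G, C, B}, leaving only A.
Block 5, plot 3: block 5 has {D, E, G, C, B} and plot 3 has {F, D, G, C, B}, leaving only A.
Block 5 already has {D, E, A, G, C, B} and plot 1 already has {D, E, G, C, B}, so block 5, plot 1 must be F.

F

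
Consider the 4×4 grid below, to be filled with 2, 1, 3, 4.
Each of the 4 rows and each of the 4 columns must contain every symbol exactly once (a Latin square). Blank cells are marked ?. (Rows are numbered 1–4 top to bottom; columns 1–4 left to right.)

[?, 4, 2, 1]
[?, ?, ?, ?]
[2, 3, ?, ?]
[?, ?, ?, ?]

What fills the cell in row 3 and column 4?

Row 3 already has {2, 3} and column 4 already has {1}, so row 3, column 4 must be 4.

4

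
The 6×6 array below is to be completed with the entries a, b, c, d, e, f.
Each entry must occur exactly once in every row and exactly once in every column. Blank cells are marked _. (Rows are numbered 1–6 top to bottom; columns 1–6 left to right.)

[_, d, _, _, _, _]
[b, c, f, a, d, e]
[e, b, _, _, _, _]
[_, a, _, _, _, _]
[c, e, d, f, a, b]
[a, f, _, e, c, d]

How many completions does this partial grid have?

3

Row 1, column 1: eliminating its row and column leaves {f}.
Row 1, column 3: eliminating its row and column leaves {a, b, c, e}.
Row 1, column 4: eliminating its row and column leaves {b, c}.
Row 1, column 5: eliminating its row and column leaves {b, e, f}.
Row 1, column 6: eliminating its row and column leaves {a, c, f}.
Row 3, column 3: eliminating its row and column leaves {a, c}.
Row 3, column 4: eliminating its row and column leaves {c, d}.
Row 3, column 5: eliminating its row and column leaves {f}.
Row 3, column 6: eliminating its row and column leaves {a, c, f}.
Row 4, column 1: eliminating its row and column leaves {d, f}.
Row 4, column 3: eliminating its row and column leaves {b, c, e}.
Row 4, column 4: eliminating its row and column leaves {b, c, d}.
Row 4, column 5: eliminating its row and column leaves {b, e, f}.
Row 4, column 6: eliminating its row and column leaves {c, f}.
Row 6, column 3: eliminating its row and column leaves {b}.
Enumerating the assignments across these blanks that avoid any row or column repeat gives 3 completions.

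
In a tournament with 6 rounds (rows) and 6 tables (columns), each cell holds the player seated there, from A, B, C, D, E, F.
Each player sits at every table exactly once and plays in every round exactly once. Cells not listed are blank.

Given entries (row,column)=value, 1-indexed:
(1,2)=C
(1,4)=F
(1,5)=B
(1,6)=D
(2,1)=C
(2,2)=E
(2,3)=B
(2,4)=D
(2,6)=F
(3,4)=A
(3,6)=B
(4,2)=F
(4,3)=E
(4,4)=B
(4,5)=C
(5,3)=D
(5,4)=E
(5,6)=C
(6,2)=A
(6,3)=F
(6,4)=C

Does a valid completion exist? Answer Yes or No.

Yes

No round or table among the givens repeats a symbol, and propagating forced cells runs into no contradiction.
One valid completion exists (for instance, E C A F B D / C E B D A F / F D C A E B / D F E B C A / A B D E F C / B A F C D E).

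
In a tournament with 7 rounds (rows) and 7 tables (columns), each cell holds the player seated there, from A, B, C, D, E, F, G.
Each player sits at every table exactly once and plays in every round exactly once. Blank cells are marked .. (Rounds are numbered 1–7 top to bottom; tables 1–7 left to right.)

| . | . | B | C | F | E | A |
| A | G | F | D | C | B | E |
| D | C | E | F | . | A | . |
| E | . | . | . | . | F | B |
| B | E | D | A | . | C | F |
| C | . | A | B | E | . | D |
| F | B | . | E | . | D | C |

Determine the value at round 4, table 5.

D

Round 1, table 1: round 1 has {A, B, C, E, F} and table 1 has {A, B, C, D, E, F}, leaving only G.
Round 1, table 2: round 1 has {A, B, C, E, F, G} and table 2 has {B, C, E, G}, leaving only D.
Round 3, table 7: round 3 has {A, C, D, E, F} and table 7 has {A, B, C, D, E, F}, leaving only G.
Round 3, table 5: round 3 has {A, C, D, E, F, G} and table 5 has {C, E, F}, leaving only B.
Round 4, table 2: round 4 has {B, E, F} and table 2 has {B, C, D, E, G}, leaving only A.
Round 4, table 4: round 4 has {A, B, E, F} and table 4 has {A, B, C, D, E, F}, leaving only G.
Round 4 already has {A, B, E, F, G} and table 5 already has {B, C, E, F}, so round 4, table 5 must be D.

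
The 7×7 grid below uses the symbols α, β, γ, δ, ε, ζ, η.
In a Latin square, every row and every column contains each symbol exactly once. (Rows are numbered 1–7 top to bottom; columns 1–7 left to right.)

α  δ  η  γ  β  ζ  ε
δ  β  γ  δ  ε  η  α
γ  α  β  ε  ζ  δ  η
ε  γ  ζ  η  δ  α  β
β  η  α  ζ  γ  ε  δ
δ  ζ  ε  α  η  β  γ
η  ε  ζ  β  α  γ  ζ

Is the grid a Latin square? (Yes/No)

No

Row 2 contains δ twice (at columns 1 and 4); row 7 is also not a permutation.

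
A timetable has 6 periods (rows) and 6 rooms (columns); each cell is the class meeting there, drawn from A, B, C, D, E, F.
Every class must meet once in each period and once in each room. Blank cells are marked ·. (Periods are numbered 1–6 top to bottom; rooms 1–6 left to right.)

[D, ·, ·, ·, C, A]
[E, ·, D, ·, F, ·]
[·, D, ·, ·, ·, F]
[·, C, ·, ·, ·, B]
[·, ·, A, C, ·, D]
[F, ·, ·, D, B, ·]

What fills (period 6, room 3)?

Period 2, room 6: period 2 has {D, E, F} and room 6 has {A, B, D, F}, leaving only C.
Period 4, room 1: period 4 has {B, C} and room 1 has {D, E, F}, leaving only A.
Period 5, room 1: period 5 has {A, C, D} and room 1 has {A, D, E, F}, leaving only B.
Period 3, room 1: period 3 has {D, F} and room 1 has {A, B, D, E, F}, leaving only C.
Period 5, room 5: period 5 has {A, B, C, D} and room 5 has {B, C, F}, leaving only E.
Period 3, room 5: period 3 has {C, D, F} and room 5 has {B, C, E, F}, leaving only A.
Period 4, room 5: period 4 has {A, B, C} and room 5 has {A, B, C, E, F}, leaving only D.
Period 5, room 2: period 5 has {A, B, C, D, E} and room 2 has {C, D}, leaving only F.
Period 6, room 6: period 6 has {B, D, F} and room 6 has {A, B, C, D, F}, leaving only E.
Period 6 already has {B, D, E, F} and room 3 already has {A, D}, so period 6, room 3 must be C.

C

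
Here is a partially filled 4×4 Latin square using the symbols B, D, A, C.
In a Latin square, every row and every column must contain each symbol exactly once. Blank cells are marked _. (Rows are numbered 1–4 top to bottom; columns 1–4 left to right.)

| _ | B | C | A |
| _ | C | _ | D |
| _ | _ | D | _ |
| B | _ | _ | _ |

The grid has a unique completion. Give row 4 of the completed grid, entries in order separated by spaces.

B D A C

Row 4, column 3: row 4 has {B} and column 3 has {D, C}, leaving only A.
Row 4, column 2: row 4 has {B, A} and column 2 has {B, C}, leaving only D.
Row 4, column 4: row 4 has {B, D, A} and column 4 has {D, A}, leaving only C.
So row 4 reads: B D A C.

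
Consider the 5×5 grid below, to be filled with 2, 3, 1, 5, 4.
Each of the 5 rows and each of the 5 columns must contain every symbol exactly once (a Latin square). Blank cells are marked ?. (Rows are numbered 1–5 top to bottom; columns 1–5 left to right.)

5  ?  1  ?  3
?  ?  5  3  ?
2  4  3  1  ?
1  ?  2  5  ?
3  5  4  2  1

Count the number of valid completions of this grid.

Row 1, column 2: eliminating its row and column leaves {2}.
Row 1, column 4: eliminating its row and column leaves {4}.
Row 2, column 1: eliminating its row and column leaves {4}.
Row 2, column 2: eliminating its row and column leaves {2, 1}.
Row 2, column 5: eliminating its row and column leaves {2, 4}.
Row 3, column 5: eliminating its row and column leaves {5}.
Row 4, column 2: eliminating its row and column leaves {3}.
Row 4, column 5: eliminating its row and column leaves {4}.
Only one assignment across all blanks avoids any row or column repeat, giving 1 completion.

1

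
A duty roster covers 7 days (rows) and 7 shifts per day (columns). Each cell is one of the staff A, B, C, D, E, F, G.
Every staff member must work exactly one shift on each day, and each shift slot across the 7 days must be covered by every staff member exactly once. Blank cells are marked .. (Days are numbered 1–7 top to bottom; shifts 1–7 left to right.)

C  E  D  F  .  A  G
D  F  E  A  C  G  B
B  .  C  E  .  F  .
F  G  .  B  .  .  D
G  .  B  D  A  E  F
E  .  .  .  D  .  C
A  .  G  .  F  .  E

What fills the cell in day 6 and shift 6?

Day 6 already has {C, D, E} and shift 6 already has {A, E, F, G}, so day 6, shift 6 must be B.

B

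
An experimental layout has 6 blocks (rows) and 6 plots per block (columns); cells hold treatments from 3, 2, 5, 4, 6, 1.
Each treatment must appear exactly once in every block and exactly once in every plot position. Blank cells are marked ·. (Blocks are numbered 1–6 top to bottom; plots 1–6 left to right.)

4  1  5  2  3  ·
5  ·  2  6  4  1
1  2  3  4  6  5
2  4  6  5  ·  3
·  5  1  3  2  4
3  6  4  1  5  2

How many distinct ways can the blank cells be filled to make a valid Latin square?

Block 1, plot 6: eliminating its block and plot leaves {6}.
Block 2, plot 2: eliminating its block and plot leaves {3}.
Block 4, plot 5: eliminating its block and plot leaves {1}.
Block 5, plot 1: eliminating its block and plot leaves {6}.
Only one assignment across all blanks avoids any block or plot repeat, giving 1 completion.

1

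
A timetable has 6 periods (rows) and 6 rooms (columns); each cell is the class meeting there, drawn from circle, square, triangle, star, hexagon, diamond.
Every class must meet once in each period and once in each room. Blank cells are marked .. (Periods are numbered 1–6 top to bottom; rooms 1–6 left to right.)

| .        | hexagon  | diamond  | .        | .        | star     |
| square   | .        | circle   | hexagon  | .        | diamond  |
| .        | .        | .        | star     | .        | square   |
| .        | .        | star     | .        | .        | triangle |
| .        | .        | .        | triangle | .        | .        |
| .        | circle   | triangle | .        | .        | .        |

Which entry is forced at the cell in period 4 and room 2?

Period 3, room 3: period 3 has {square, star} and room 3 has {circle, triangle, star, diamond}, leaving only hexagon.
Period 5, room 3: period 5 has {triangle} and room 3 has {circle, triangle, star, hexagon, diamond}, leaving only square.
Period 6, room 6: period 6 has {circle, triangle} and room 6 has {square, triangle, star, diamond}, leaving only hexagon.
Period 5, room 6: period 5 has {square, triangle} and room 6 has {square, triangle, star, hexagon, diamond}, leaving only circle.
Period 4, room 2 is narrowed to {square, diamond}.
If it were diamond, then period 5, room 2 would be left with no valid symbol.
So period 4, room 2 must be square.

square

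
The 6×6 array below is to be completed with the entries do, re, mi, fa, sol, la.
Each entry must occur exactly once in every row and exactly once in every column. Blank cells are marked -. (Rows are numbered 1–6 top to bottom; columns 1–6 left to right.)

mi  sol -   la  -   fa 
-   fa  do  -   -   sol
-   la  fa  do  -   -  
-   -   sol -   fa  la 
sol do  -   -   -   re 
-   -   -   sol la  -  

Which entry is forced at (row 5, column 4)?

fa

Row 1, column 3: row 1 has {mi, fa, sol, la} and column 3 has {do, fa, sol}, leaving only re.
Row 1, column 5: row 1 has {re, mi, fa, sol, la} and column 5 has {fa, la}, leaving only do.
Row 3, column 1: row 3 has {do, fa, la} and column 1 has {mi, sol}, leaving only re.
Row 2, column 1: row 2 has {do, fa, sol} and column 1 has {re, mi, sol}, leaving only la.
Row 3, column 6: row 3 has {do, re, fa, la} and column 6 has {re, fa, sol, la}, leaving only mi.
Row 3, column 5: row 3 has {do, re, mi, fa, la} and column 5 has {do, fa, la}, leaving only sol.
Row 4, column 1: row 4 has {fa, sol, la} and column 1 has {re, mi, sol, la}, leaving only do.
Row 5, column 5: row 5 has {do, re, sol} and column 5 has {do, fa, sol, la}, leaving only mi.
Row 5 already has {do, re, mi, sol} and column 4 already has {do, sol, la}, so row 5, column 4 must be fa.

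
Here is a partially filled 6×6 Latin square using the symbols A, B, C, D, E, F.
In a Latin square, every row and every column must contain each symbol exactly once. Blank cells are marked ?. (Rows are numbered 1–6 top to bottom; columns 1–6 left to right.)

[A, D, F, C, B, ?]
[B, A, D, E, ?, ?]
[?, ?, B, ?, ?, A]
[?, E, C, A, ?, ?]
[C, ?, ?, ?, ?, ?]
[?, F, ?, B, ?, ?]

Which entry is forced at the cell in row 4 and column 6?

Row 1, column 6: row 1 has {A, B, C, D, F} and column 6 has {A}, leaving only E.
Row 3, column 2: row 3 has {A, B} and column 2 has {A, D, E, F}, leaving only C.
Row 5, column 2: row 5 has {C} and column 2 has {A, C, D, E, F}, leaving only B.
Row 4, column 6 is narrowed to {B, D, F}.
If it were D, then row 4, column 5 would be left with no valid symbol.
If it were F, then row 4, column 5 would be left with no valid symbol.
So row 4, column 6 must be B.

B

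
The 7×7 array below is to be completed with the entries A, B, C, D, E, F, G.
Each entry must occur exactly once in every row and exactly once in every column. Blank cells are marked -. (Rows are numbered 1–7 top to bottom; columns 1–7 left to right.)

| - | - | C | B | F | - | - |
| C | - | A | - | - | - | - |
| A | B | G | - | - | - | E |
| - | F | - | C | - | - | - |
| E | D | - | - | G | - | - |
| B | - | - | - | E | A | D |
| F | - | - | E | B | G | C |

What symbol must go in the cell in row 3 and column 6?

F

Row 2, column 5: row 2 has {A, C} and column 5 has {B, E, F, G}, leaving only D.
Row 3, column 5: row 3 has {A, B, E, G} and column 5 has {B, D, E, F, G}, leaving only C.
Row 4, column 5: row 4 has {C, F} and column 5 has {B, C, D, E, F, G}, leaving only A.
Row 6, column 3: row 6 has {A, B, D, E} and column 3 has {A, C, G}, leaving only F.
Row 5, column 3: row 5 has {D, E, G} and column 3 has {A, C, F, G}, leaving only B.
Row 6, column 4: row 6 has {A, B, D, E, F} and column 4 has {B, C, E}, leaving only G.
Row 2, column 4: row 2 has {A, C, D} and column 4 has {B, C, E, G}, leaving only F.
Row 3, column 4: row 3 has {A, B, C, E, G} and column 4 has {B, C, E, F, G}, leaving only D.
Row 3 already has {A, B, C, D, E, G} and column 6 already has {A, G}, so row 3, column 6 must be F.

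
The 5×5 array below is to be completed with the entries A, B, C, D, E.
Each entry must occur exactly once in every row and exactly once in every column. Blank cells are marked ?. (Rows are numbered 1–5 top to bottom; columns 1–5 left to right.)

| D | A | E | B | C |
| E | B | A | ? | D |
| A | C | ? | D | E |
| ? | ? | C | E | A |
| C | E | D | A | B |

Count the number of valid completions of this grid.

1

Row 2, column 4: eliminating its row and column leaves {C}.
Row 3, column 3: eliminating its row and column leaves {B}.
Row 4, column 1: eliminating its row and column leaves {B}.
Row 4, column 2: eliminating its row and column leaves {D}.
Only one assignment across all blanks avoids any row or column repeat, giving 1 completion.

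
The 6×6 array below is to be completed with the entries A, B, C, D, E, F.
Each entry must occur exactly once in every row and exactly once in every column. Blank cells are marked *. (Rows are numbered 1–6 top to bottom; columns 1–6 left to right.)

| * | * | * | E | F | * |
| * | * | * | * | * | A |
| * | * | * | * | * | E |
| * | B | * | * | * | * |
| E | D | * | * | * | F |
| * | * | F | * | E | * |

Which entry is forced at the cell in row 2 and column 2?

E

Row 2, column 2 is narrowed to {C, E, F}.
If it were C, then row 6, column 2 would be left with no valid symbol.
If it were F, propagating the remaining blanks reaches a contradiction.
So row 2, column 2 must be E.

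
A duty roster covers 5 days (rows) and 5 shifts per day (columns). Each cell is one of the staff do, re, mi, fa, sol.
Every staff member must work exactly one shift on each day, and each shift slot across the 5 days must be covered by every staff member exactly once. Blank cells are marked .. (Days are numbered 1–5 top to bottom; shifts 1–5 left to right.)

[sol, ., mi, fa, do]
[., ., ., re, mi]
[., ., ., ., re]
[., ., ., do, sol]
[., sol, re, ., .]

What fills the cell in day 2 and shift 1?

Day 1, shift 2: day 1 has {do, mi, fa, sol} and shift 2 has {sol}, leaving only re.
Day 4, shift 3: day 4 has {do, sol} and shift 3 has {re, mi}, leaving only fa.
Day 4, shift 2: day 4 has {do, fa, sol} and shift 2 has {re, sol}, leaving only mi.
Day 4, shift 1: day 4 has {do, mi, fa, sol} and shift 1 has {sol}, leaving only re.
Day 5, shift 4: day 5 has {re, sol} and shift 4 has {do, re, fa}, leaving only mi.
Day 3, shift 4: day 3 has {re} and shift 4 has {do, re, mi, fa}, leaving only sol.
Day 3, shift 3: day 3 has {re, sol} and shift 3 has {re, mi, fa}, leaving only do.
Day 2, shift 3: day 2 has {re, mi} and shift 3 has {do, re, mi, fa}, leaving only sol.
Day 3, shift 2: day 3 has {do, re, sol} and shift 2 has {re, mi, sol}, leaving only fa.
Day 2, shift 2: day 2 has {re, mi, sol} and shift 2 has {re, mi, fa, sol}, leaving only do.
Day 2 already has {do, re, mi, sol} and shift 1 already has {re, sol}, so day 2, shift 1 must be fa.

fa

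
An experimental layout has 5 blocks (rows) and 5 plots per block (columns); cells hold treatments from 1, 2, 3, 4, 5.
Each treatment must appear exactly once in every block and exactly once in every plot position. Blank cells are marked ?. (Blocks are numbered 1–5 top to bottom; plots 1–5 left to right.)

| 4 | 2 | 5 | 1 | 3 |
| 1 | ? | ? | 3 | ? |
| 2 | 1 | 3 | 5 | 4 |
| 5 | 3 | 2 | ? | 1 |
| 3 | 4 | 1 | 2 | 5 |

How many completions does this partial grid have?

Block 2, plot 2: eliminating its block and plot leaves {5}.
Block 2, plot 3: eliminating its block and plot leaves {4}.
Block 2, plot 5: eliminating its block and plot leaves {2}.
Block 4, plot 4: eliminating its block and plot leaves {4}.
Only one assignment across all blanks avoids any block or plot repeat, giving 1 completion.

1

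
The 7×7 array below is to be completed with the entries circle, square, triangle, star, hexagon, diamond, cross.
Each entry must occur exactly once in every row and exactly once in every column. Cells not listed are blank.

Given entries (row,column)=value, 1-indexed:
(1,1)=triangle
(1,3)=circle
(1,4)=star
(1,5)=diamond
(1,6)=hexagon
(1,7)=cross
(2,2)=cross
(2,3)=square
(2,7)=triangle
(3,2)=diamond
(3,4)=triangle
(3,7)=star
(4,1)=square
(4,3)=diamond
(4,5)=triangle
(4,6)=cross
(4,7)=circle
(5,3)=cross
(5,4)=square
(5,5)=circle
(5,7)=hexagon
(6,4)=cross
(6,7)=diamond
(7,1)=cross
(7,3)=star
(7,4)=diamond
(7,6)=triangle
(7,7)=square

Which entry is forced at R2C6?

Row 1, column 2: row 1 has {circle, triangle, star, hexagon, diamond, cross} and column 2 has {diamond, cross}, leaving only square.
Row 3, column 3: row 3 has {triangle, star, diamond} and column 3 has {circle, square, star, diamond, cross}, leaving only hexagon.
Row 3, column 1: row 3 has {triangle, star, hexagon, diamond} and column 1 has {square, triangle, cross}, leaving only circle.
Row 3, column 6: row 3 has {circle, triangle, star, hexagon, diamond} and column 6 has {triangle, hexagon, cross}, leaving only square.
Row 3, column 5: row 3 has {circle, square, triangle, star, hexagon, diamond} and column 5 has {circle, triangle, diamond}, leaving only cross.
Row 4, column 4: row 4 has {circle, square, triangle, diamond, cross} and column 4 has {square, triangle, star, diamond, cross}, leaving only hexagon.
Row 2, column 4: row 2 has {square, triangle, cross} and column 4 has {square, triangle, star, hexagon, diamond, cross}, leaving only circle.
Row 4, column 2: row 4 has {circle, square, triangle, hexagon, diamond, cross} and column 2 has {square, diamond, cross}, leaving only star.
Row 5, column 2: row 5 has {circle, square, hexagon, cross} and column 2 has {square, star, diamond, cross}, leaving only triangle.
Row 6, column 3: row 6 has {diamond, cross} and column 3 has {circle, square, star, hexagon, diamond, cross}, leaving only triangle.
Row 7, column 5: row 7 has {square, triangle, star, diamond, cross} and column 5 has {circle, triangle, diamond, cross}, leaving only hexagon.
Row 2, column 5: row 2 has {circle, square, triangle, cross} and column 5 has {circle, triangle, hexagon, diamond, cross}, leaving only star.
Row 2 already has {circle, square, triangle, star, cross} and column 6 already has {square, triangle, hexagon, cross}, so row 2, column 6 must be diamond.

diamond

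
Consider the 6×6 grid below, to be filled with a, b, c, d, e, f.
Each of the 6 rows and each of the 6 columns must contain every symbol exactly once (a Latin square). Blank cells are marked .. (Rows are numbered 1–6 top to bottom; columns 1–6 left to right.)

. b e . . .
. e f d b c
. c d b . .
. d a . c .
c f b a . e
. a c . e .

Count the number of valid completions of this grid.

3

Row 1, column 1: eliminating its row and column leaves {a, d, f}.
Row 1, column 4: eliminating its row and column leaves {c, f}.
Row 1, column 5: eliminating its row and column leaves {a, d, f}.
Row 1, column 6: eliminating its row and column leaves {a, d, f}.
Row 2, column 1: eliminating its row and column leaves {a}.
Row 3, column 1: eliminating its row and column leaves {a, e, f}.
Row 3, column 5: eliminating its row and column leaves {a, f}.
Row 3, column 6: eliminating its row and column leaves {a, f}.
Row 4, column 1: eliminating its row and column leaves {b, e, f}.
Row 4, column 4: eliminating its row and column leaves {e, f}.
Row 4, column 6: eliminating its row and column leaves {b, f}.
Row 5, column 5: eliminating its row and column leaves {d}.
Row 6, column 1: eliminating its row and column leaves {b, d, f}.
Row 6, column 4: eliminating its row and column leaves {f}.
Row 6, column 6: eliminating its row and column leaves {b, d, f}.
Enumerating the assignments across these blanks that avoid any row or column repeat gives 3 completions.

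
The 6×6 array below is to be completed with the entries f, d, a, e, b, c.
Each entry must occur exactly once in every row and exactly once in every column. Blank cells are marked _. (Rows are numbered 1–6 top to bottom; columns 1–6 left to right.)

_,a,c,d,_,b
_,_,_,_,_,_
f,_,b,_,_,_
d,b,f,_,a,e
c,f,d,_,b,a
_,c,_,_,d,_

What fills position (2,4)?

f

Row 1, column 1: row 1 has {d, a, b, c} and column 1 has {f, d, c}, leaving only e.
Row 1, column 5: row 1 has {d, a, e, b, c} and column 5 has {d, a, b}, leaving only f.
Row 4, column 4: row 4 has {f, d, a, e, b} and column 4 has {d}, leaving only c.
Row 5, column 4: row 5 has {f, d, a, b, c} and column 4 has {d, c}, leaving only e.
Row 3, column 4: row 3 has {f, b} and column 4 has {d, e, c}, leaving only a.
Row 6, column 6: row 6 has {d, c} and column 6 has {a, e, b}, leaving only f.
Row 6, column 4: row 6 has {f, d, c} and column 4 has {d, a, e, c}, leaving only b.
Row 2 already has {} and column 4 already has {d, a, e, b, c}, so row 2, column 4 must be f.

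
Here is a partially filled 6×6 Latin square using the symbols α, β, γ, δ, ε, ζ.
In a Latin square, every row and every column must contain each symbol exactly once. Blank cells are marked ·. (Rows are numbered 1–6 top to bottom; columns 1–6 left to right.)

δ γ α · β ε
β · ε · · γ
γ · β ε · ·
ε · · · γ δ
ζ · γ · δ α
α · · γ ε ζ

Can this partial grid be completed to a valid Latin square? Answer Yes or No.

No

Row 3, column 6: row 3 together with column 6 already contain {α, β, γ, δ, ε, ζ} — every symbol — so nothing can go there. The grid has no valid completion.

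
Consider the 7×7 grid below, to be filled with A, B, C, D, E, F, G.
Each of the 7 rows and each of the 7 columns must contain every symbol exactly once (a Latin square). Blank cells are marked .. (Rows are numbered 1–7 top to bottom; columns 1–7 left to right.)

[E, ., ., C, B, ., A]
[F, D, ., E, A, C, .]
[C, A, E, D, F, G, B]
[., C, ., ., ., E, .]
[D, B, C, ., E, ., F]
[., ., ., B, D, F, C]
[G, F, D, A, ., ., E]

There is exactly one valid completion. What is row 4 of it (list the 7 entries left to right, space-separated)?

B C A F G E D

Row 4, column 5: row 4 has {C, E} and column 5 has {A, B, D, E, F}, leaving only G.
Row 4, column 4: row 4 has {C, E, G} and column 4 has {A, B, C, D, E}, leaving only F.
Row 4, column 7: row 4 has {C, E, F, G} and column 7 has {A, B, C, E, F}, leaving only D.
Row 1, column 2: row 1 has {A, B, C, E} and column 2 has {A, B, C, D, F}, leaving only G.
Row 1, column 3: row 1 has {A, B, C, E, G} and column 3 has {C, D, E}, leaving only F.
Row 1, column 6: row 1 has {A, B, C, E, F, G} and column 6 has {C, E, F, G}, leaving only D.
Row 2, column 7: row 2 has {A, C, D, E, F} and column 7 has {A, B, C, D, E, F}, leaving only G.
Row 2, column 3: row 2 has {A, C, D, E, F, G} and column 3 has {C, D, E, F}, leaving only B.
Row 4, column 3: row 4 has {C, D, E, F, G} and column 3 has {B, C, D, E, F}, leaving only A.
Row 4, column 1: row 4 has {A, C, D, E, F, G} and column 1 has {C, D, E, F, G}, leaving only B.
So row 4 reads: B C A F G E D.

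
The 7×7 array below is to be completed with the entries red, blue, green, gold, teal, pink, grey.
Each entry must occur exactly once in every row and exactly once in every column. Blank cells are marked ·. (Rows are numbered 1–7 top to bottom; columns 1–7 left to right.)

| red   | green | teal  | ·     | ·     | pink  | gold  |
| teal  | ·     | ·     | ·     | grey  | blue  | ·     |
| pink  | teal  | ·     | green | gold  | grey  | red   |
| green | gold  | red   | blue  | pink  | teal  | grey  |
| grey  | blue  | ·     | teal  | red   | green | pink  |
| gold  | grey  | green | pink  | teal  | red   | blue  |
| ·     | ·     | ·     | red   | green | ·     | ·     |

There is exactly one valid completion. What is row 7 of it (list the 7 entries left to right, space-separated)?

Row 7, column 1: row 7 has {red, green} and column 1 has {red, green, gold, teal, pink, grey}, leaving only blue.
Row 7, column 2: row 7 has {red, blue, green} and column 2 has {blue, green, gold, teal, grey}, leaving only pink.
Row 7, column 6: row 7 has {red, blue, green, pink} and column 6 has {red, blue, green, teal, pink, grey}, leaving only gold.
Row 7, column 3: row 7 has {red, blue, green, gold, pink} and column 3 has {red, green, teal}, leaving only grey.
Row 7, column 7: row 7 has {red, blue, green, gold, pink, grey} and column 7 has {red, blue, gold, pink, grey}, leaving only teal.
So row 7 reads: blue pink grey red green gold teal.

blue pink grey red green gold teal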